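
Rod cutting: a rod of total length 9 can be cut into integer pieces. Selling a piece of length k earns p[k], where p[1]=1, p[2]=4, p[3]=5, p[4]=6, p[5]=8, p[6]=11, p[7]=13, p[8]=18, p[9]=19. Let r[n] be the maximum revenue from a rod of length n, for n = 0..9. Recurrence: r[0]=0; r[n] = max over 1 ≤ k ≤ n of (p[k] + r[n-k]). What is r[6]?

12

   n    0    1    2    3    4    5    6    7    8    9
r[n]    0    1    4    5    8    9   12   13   18   19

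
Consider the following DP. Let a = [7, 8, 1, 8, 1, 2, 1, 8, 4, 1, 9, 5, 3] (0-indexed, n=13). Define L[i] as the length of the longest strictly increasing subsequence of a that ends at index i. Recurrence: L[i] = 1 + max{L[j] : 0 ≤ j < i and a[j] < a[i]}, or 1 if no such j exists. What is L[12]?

   i    0    1    2    3    4    5    6    7    8    9   10   11   12
a[i]    7    8    1    8    1    2    1    8    4    1    9    5    3
L[i]    1    2    1    2    1    2    1    3    3    1    4    4    3

3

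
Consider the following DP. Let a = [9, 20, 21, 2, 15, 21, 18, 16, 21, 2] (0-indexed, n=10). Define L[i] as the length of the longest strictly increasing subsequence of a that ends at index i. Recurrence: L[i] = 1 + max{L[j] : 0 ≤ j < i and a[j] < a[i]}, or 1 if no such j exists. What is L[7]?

   i    0    1    2    3    4    5    6    7    8    9
a[i]    9   20   21    2   15   21   18   16   21    2
L[i]    1    2    3    1    2    3    3    3    4    1

3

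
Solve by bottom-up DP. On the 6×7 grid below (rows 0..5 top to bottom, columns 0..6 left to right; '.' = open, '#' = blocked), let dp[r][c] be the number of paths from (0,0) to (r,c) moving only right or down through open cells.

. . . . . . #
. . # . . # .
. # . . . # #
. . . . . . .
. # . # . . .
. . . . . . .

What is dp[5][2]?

2

r\c   0   1   2   3   4   5   6
  0   1   1   1   1   1   1   0
  1   1   2   0   1   2   0   0
  2   1   0   0   1   3   0   0
  3   1   1   1   2   5   5   5
  4   1   0   1   0   5  10  15
  5   1   1   2   2   7  17  32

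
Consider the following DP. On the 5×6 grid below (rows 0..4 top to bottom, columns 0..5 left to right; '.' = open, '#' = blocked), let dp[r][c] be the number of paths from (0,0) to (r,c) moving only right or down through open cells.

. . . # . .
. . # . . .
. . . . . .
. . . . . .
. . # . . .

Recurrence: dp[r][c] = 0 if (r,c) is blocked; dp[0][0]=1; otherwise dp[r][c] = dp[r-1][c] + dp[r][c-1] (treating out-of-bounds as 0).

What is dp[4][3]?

r\c   0   1   2   3   4   5
  0   1   1   1   0   0   0
  1   1   2   0   0   0   0
  2   1   3   3   3   3   3
  3   1   4   7  10  13  16
  4   1   5   0  10  23  39

10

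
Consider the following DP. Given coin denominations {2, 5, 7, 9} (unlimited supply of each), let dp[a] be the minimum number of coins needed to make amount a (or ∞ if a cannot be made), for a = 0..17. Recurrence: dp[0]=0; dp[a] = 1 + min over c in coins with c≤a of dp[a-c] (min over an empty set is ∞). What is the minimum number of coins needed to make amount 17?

 a  0  1  2  3  4  5  6  7  8  9 10 11 12 13 14 15 16 17
dp  0  -  1  -  2  1  3  1  4  1  2  2  2  3  2  3  2  3
(- denotes ∞ / unreachable)

3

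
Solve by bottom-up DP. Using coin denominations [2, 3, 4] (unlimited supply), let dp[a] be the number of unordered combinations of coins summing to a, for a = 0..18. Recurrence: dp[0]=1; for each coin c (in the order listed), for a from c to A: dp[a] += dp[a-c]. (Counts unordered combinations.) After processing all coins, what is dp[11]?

after  coin     0     1     2     3     4     5     6     7     8     9    10    11    12    13    14    15    16    17    18
          2     1     0     1     0     1     0     1     0     1     0     1     0     1     0     1     0     1     0     1
          3     1     0     1     1     1     1     2     1     2     2     2     2     3     2     3     3     3     3     4
          4     1     0     1     1     2     1     3     2     4     3     5     4     7     5     8     7    10     8    12

4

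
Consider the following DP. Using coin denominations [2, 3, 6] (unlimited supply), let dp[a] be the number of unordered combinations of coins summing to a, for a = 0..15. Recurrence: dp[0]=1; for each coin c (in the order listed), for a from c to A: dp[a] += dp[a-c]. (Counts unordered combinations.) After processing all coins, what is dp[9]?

after  coin     0     1     2     3     4     5     6     7     8     9    10    11    12    13    14    15
          2     1     0     1     0     1     0     1     0     1     0     1     0     1     0     1     0
          3     1     0     1     1     1     1     2     1     2     2     2     2     3     2     3     3
          6     1     0     1     1     1     1     3     1     3     3     3     3     6     3     6     6

3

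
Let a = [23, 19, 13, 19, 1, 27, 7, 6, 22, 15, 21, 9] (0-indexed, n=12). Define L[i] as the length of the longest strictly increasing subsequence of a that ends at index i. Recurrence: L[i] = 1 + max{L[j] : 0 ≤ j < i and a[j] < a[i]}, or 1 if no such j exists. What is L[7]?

2

   i    0    1    2    3    4    5    6    7    8    9   10   11
a[i]   23   19   13   19    1   27    7    6   22   15   21    9
L[i]    1    1    1    2    1    3    2    2    3    3    4    3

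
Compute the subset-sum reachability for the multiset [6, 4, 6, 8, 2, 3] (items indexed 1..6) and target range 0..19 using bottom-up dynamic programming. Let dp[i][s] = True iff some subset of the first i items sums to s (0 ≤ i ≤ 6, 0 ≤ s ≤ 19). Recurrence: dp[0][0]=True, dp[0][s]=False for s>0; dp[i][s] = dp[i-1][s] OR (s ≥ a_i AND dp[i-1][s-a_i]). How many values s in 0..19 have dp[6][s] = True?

i\s   0   1   2   3   4   5   6   7   8   9  10  11  12  13  14  15  16  17  18  19
  0   T   F   F   F   F   F   F   F   F   F   F   F   F   F   F   F   F   F   F   F
  1   T   F   F   F   F   F   T   F   F   F   F   F   F   F   F   F   F   F   F   F
  2   T   F   F   F   T   F   T   F   F   F   T   F   F   F   F   F   F   F   F   F
  3   T   F   F   F   T   F   T   F   F   F   T   F   T   F   F   F   T   F   F   F
  4   T   F   F   F   T   F   T   F   T   F   T   F   T   F   T   F   T   F   T   F
  5   T   F   T   F   T   F   T   F   T   F   T   F   T   F   T   F   T   F   T   F
  6   T   F   T   T   T   T   T   T   T   T   T   T   T   T   T   T   T   T   T   T

19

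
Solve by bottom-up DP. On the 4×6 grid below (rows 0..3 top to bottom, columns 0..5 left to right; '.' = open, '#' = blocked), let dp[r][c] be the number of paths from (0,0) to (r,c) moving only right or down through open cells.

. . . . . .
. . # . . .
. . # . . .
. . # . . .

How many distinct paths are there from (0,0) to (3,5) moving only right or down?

r\c   0   1   2   3   4   5
  0   1   1   1   1   1   1
  1   1   2   0   1   2   3
  2   1   3   0   1   3   6
  3   1   4   0   1   4  10

10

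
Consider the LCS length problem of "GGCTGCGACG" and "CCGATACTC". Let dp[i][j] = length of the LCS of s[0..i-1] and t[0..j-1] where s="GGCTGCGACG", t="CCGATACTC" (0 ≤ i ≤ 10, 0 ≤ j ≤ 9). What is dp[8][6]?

4

   ''  C  C  G  A  T  A  C  T  C
''  0  0  0  0  0  0  0  0  0  0
 G  0  0  0  1  1  1  1  1  1  1
 G  0  0  0  1  1  1  1  1  1  1
 C  0  1  1  1  1  1  1  2  2  2
 T  0  1  1  1  1  2  2  2  3  3
 G  0  1  1  2  2  2  2  2  3  3
 C  0  1  2  2  2  2  2  3  3  4
 G  0  1  2  3  3  3  3  3  3  4
 A  0  1  2  3  4  4  4  4  4  4
 C  0  1  2  3  4  4  4  5  5  5
 G  0  1  2  3  4  4  4  5  5  5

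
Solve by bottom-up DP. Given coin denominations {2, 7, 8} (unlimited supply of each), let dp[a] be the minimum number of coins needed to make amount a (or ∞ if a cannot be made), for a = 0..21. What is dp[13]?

 a  0  1  2  3  4  5  6  7  8  9 10 11 12 13 14 15 16 17 18 19 20 21
dp  0  -  1  -  2  -  3  1  1  2  2  3  3  4  2  2  2  3  3  4  4  3
(- denotes ∞ / unreachable)

4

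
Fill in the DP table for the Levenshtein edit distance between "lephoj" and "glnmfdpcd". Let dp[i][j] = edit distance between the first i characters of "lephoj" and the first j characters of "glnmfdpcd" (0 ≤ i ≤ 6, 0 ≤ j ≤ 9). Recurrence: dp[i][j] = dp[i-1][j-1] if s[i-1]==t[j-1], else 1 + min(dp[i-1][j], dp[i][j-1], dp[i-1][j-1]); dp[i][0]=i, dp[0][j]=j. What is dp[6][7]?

6

   ''  g  l  n  m  f  d  p  c  d
''  0  1  2  3  4  5  6  7  8  9
 l  1  1  1  2  3  4  5  6  7  8
 e  2  2  2  2  3  4  5  6  7  8
 p  3  3  3  3  3  4  5  5  6  7
 h  4  4  4  4  4  4  5  6  6  7
 o  5  5  5  5  5  5  5  6  7  7
 j  6  6  6  6  6  6  6  6  7  8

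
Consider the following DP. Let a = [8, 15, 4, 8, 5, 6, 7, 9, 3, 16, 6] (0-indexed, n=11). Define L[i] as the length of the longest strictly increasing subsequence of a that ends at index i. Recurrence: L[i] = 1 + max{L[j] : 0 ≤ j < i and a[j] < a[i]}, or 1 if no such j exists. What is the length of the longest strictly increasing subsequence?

6

   i    0    1    2    3    4    5    6    7    8    9   10
a[i]    8   15    4    8    5    6    7    9    3   16    6
L[i]    1    2    1    2    2    3    4    5    1    6    3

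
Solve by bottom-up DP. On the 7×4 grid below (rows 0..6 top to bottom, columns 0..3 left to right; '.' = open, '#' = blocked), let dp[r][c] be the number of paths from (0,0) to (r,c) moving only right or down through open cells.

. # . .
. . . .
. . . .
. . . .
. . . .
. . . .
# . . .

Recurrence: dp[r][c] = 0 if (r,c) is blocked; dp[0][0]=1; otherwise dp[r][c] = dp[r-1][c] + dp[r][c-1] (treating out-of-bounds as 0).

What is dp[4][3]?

r\c   0   1   2   3
  0   1   0   0   0
  1   1   1   1   1
  2   1   2   3   4
  3   1   3   6  10
  4   1   4  10  20
  5   1   5  15  35
  6   0   5  20  55

20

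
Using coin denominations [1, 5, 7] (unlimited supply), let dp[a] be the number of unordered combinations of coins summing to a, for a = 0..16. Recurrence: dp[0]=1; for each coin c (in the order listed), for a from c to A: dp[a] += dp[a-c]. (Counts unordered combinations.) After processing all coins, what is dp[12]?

after  coin     0     1     2     3     4     5     6     7     8     9    10    11    12    13    14    15    16
          1     1     1     1     1     1     1     1     1     1     1     1     1     1     1     1     1     1
          5     1     1     1     1     1     2     2     2     2     2     3     3     3     3     3     4     4
          7     1     1     1     1     1     2     2     3     3     3     4     4     5     5     6     7     7

5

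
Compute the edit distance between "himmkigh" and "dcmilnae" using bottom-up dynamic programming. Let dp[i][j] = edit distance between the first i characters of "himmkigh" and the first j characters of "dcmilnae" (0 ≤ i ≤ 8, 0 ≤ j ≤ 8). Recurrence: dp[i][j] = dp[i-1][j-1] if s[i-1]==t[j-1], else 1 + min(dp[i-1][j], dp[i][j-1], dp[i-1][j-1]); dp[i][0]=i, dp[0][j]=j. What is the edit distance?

7

   ''  d  c  m  i  l  n  a  e
''  0  1  2  3  4  5  6  7  8
 h  1  1  2  3  4  5  6  7  8
 i  2  2  2  3  3  4  5  6  7
 m  3  3  3  2  3  4  5  6  7
 m  4  4  4  3  3  4  5  6  7
 k  5  5  5  4  4  4  5  6  7
 i  6  6  6  5  4  5  5  6  7
 g  7  7  7  6  5  5  6  6  7
 h  8  8  8  7  6  6  6  7  7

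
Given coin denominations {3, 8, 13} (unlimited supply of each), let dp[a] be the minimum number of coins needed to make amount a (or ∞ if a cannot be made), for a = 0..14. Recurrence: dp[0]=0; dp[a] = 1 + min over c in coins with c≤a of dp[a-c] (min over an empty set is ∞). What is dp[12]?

 a  0  1  2  3  4  5  6  7  8  9 10 11 12 13 14
dp  0  -  -  1  -  -  2  -  1  3  -  2  4  1  3
(- denotes ∞ / unreachable)

4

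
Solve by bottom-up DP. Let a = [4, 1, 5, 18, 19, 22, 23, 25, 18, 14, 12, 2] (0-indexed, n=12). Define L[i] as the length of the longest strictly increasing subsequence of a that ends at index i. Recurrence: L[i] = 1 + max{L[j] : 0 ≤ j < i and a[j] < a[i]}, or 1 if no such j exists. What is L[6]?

6

   i    0    1    2    3    4    5    6    7    8    9   10   11
a[i]    4    1    5   18   19   22   23   25   18   14   12    2
L[i]    1    1    2    3    4    5    6    7    3    3    3    2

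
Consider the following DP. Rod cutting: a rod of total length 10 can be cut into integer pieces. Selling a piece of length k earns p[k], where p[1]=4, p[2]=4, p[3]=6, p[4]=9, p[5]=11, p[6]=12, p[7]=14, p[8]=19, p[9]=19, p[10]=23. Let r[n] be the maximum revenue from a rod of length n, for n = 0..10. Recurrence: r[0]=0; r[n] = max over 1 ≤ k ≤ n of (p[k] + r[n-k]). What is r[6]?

   n    0    1    2    3    4    5    6    7    8    9   10
r[n]    0    4    8   12   16   20   24   28   32   36   40

24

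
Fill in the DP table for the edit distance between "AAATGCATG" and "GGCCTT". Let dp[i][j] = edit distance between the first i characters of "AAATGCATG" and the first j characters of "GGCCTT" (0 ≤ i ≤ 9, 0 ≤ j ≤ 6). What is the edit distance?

   ''  G  G  C  C  T  T
''  0  1  2  3  4  5  6
 A  1  1  2  3  4  5  6
 A  2  2  2  3  4  5  6
 A  3  3  3  3  4  5  6
 T  4  4  4  4  4  4  5
 G  5  4  4  5  5  5  5
 C  6  5  5  4  5  6  6
 A  7  6  6  5  5  6  7
 T  8  7  7  6  6  5  6
 G  9  8  7  7  7  6  6

6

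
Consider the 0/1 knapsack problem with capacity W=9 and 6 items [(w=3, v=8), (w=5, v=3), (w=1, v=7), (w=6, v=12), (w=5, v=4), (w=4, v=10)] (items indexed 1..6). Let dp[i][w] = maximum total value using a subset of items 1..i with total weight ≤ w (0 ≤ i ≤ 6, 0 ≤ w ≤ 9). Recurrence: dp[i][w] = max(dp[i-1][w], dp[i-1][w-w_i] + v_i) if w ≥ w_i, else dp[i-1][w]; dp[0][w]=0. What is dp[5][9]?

i\w   0   1   2   3   4   5   6   7   8   9
  0   0   0   0   0   0   0   0   0   0   0
  1   0   0   0   8   8   8   8   8   8   8
  2   0   0   0   8   8   8   8   8  11  11
  3   0   7   7   8  15  15  15  15  15  18
  4   0   7   7   8  15  15  15  19  19  20
  5   0   7   7   8  15  15  15  19  19  20
  6   0   7   7   8  15  17  17  19  25  25

20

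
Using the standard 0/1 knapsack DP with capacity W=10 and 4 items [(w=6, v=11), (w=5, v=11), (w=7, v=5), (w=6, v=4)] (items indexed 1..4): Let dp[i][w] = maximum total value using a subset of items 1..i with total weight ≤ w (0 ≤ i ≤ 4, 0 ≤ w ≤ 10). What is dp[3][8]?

i\w   0   1   2   3   4   5   6   7   8   9  10
  0   0   0   0   0   0   0   0   0   0   0   0
  1   0   0   0   0   0   0  11  11  11  11  11
  2   0   0   0   0   0  11  11  11  11  11  11
  3   0   0   0   0   0  11  11  11  11  11  11
  4   0   0   0   0   0  11  11  11  11  11  11

11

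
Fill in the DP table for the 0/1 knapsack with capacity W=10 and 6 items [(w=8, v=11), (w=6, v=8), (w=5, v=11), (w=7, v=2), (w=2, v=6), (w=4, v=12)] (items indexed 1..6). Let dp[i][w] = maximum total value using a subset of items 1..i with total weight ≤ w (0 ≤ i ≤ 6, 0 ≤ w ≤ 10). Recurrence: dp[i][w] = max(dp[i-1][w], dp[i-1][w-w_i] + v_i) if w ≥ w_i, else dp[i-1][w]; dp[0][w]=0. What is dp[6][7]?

i\w   0   1   2   3   4   5   6   7   8   9  10
  0   0   0   0   0   0   0   0   0   0   0   0
  1   0   0   0   0   0   0   0   0  11  11  11
  2   0   0   0   0   0   0   8   8  11  11  11
  3   0   0   0   0   0  11  11  11  11  11  11
  4   0   0   0   0   0  11  11  11  11  11  11
  5   0   0   6   6   6  11  11  17  17  17  17
  6   0   0   6   6  12  12  18  18  18  23  23

18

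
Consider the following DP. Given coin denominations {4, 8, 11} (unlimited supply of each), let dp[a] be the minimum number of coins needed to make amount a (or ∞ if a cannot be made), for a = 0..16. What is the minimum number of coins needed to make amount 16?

2

 a  0  1  2  3  4  5  6  7  8  9 10 11 12 13 14 15 16
dp  0  -  -  -  1  -  -  -  1  -  -  1  2  -  -  2  2
(- denotes ∞ / unreachable)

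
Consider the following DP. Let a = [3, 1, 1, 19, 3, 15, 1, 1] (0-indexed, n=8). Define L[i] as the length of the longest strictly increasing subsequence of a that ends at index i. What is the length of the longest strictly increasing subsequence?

3

   i    0    1    2    3    4    5    6    7
a[i]    3    1    1   19    3   15    1    1
L[i]    1    1    1    2    2    3    1    1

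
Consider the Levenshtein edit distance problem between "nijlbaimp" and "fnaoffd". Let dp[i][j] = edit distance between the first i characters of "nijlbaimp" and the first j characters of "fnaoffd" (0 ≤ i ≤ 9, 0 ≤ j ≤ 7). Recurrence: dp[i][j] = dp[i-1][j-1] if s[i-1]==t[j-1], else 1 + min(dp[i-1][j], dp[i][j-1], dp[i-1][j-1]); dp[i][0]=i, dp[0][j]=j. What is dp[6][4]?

6

   ''  f  n  a  o  f  f  d
''  0  1  2  3  4  5  6  7
 n  1  1  1  2  3  4  5  6
 i  2  2  2  2  3  4  5  6
 j  3  3  3  3  3  4  5  6
 l  4  4  4  4  4  4  5  6
 b  5  5  5  5  5  5  5  6
 a  6  6  6  5  6  6  6  6
 i  7  7  7  6  6  7  7  7
 m  8  8  8  7  7  7  8  8
 p  9  9  9  8  8  8  8  9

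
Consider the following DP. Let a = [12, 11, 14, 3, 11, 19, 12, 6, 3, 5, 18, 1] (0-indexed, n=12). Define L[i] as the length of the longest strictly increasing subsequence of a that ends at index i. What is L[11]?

1

   i    0    1    2    3    4    5    6    7    8    9   10   11
a[i]   12   11   14    3   11   19   12    6    3    5   18    1
L[i]    1    1    2    1    2    3    3    2    1    2    4    1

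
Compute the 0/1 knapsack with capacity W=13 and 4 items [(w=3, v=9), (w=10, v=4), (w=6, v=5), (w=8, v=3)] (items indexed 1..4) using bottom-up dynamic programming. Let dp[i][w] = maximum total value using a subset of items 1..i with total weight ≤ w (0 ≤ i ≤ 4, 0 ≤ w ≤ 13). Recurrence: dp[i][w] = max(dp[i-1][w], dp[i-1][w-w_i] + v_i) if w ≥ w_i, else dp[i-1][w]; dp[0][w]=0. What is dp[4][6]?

9

i\w   0   1   2   3   4   5   6   7   8   9  10  11  12  13
  0   0   0   0   0   0   0   0   0   0   0   0   0   0   0
  1   0   0   0   9   9   9   9   9   9   9   9   9   9   9
  2   0   0   0   9   9   9   9   9   9   9   9   9   9  13
  3   0   0   0   9   9   9   9   9   9  14  14  14  14  14
  4   0   0   0   9   9   9   9   9   9  14  14  14  14  14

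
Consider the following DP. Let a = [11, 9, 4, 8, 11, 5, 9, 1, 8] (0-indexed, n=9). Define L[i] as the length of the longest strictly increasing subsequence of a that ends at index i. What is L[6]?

3

   i    0    1    2    3    4    5    6    7    8
a[i]   11    9    4    8   11    5    9    1    8
L[i]    1    1    1    2    3    2    3    1    3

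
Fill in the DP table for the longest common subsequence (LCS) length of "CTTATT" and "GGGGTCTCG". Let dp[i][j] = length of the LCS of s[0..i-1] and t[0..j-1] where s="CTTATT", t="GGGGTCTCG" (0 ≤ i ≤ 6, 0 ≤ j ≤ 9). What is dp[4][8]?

2

   ''  G  G  G  G  T  C  T  C  G
''  0  0  0  0  0  0  0  0  0  0
 C  0  0  0  0  0  0  1  1  1  1
 T  0  0  0  0  0  1  1  2  2  2
 T  0  0  0  0  0  1  1  2  2  2
 A  0  0  0  0  0  1  1  2  2  2
 T  0  0  0  0  0  1  1  2  2  2
 T  0  0  0  0  0  1  1  2  2  2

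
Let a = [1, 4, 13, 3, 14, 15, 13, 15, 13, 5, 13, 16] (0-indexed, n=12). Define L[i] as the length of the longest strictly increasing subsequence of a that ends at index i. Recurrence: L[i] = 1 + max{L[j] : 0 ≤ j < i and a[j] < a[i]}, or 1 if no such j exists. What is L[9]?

3

   i    0    1    2    3    4    5    6    7    8    9   10   11
a[i]    1    4   13    3   14   15   13   15   13    5   13   16
L[i]    1    2    3    2    4    5    3    5    3    3    4    6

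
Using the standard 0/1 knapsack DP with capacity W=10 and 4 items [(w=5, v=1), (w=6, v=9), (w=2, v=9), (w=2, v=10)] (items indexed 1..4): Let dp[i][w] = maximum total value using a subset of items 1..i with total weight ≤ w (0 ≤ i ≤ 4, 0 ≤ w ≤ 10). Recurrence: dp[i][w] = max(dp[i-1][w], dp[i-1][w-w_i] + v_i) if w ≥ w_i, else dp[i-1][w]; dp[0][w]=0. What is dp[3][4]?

i\w   0   1   2   3   4   5   6   7   8   9  10
  0   0   0   0   0   0   0   0   0   0   0   0
  1   0   0   0   0   0   1   1   1   1   1   1
  2   0   0   0   0   0   1   9   9   9   9   9
  3   0   0   9   9   9   9   9  10  18  18  18
  4   0   0  10  10  19  19  19  19  19  20  28

9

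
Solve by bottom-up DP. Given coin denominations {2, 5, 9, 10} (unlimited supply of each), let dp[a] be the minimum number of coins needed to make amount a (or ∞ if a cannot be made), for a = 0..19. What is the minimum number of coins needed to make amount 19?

2

 a  0  1  2  3  4  5  6  7  8  9 10 11 12 13 14 15 16 17 18 19
dp  0  -  1  -  2  1  3  2  4  1  1  2  2  3  2  2  3  3  2  2
(- denotes ∞ / unreachable)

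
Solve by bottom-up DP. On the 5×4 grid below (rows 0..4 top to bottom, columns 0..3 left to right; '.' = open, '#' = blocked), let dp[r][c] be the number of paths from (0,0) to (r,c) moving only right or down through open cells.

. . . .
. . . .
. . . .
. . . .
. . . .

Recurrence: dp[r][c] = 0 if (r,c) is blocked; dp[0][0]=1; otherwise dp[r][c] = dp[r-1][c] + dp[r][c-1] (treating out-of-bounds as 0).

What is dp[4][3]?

35

r\c   0   1   2   3
  0   1   1   1   1
  1   1   2   3   4
  2   1   3   6  10
  3   1   4  10  20
  4   1   5  15  35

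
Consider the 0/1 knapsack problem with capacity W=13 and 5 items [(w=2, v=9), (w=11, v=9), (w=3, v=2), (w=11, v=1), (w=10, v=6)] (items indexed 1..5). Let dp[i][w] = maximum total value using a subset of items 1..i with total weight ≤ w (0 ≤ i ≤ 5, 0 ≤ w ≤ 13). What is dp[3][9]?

i\w   0   1   2   3   4   5   6   7   8   9  10  11  12  13
  0   0   0   0   0   0   0   0   0   0   0   0   0   0   0
  1   0   0   9   9   9   9   9   9   9   9   9   9   9   9
  2   0   0   9   9   9   9   9   9   9   9   9   9   9  18
  3   0   0   9   9   9  11  11  11  11  11  11  11  11  18
  4   0   0   9   9   9  11  11  11  11  11  11  11  11  18
  5   0   0   9   9   9  11  11  11  11  11  11  11  15  18

11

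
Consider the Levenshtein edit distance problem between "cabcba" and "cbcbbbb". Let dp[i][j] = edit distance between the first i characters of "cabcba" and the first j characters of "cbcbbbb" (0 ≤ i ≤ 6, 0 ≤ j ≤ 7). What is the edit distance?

4

   ''  c  b  c  b  b  b  b
''  0  1  2  3  4  5  6  7
 c  1  0  1  2  3  4  5  6
 a  2  1  1  2  3  4  5  6
 b  3  2  1  2  2  3  4  5
 c  4  3  2  1  2  3  4  5
 b  5  4  3  2  1  2  3  4
 a  6  5  4  3  2  2  3  4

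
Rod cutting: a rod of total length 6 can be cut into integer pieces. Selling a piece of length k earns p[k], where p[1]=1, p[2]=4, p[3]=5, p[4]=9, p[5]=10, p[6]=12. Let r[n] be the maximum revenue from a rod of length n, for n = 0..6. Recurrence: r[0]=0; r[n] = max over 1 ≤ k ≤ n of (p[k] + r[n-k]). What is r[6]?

13

   n    0    1    2    3    4    5    6
r[n]    0    1    4    5    9   10   13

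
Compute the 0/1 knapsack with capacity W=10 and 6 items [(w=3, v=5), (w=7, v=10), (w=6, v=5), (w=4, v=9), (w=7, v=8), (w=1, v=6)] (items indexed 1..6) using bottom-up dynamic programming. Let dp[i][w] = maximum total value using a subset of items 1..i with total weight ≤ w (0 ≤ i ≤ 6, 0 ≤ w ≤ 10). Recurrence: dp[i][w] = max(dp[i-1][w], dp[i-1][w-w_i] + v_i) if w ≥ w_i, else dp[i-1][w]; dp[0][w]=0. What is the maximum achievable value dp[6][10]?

20

i\w   0   1   2   3   4   5   6   7   8   9  10
  0   0   0   0   0   0   0   0   0   0   0   0
  1   0   0   0   5   5   5   5   5   5   5   5
  2   0   0   0   5   5   5   5  10  10  10  15
  3   0   0   0   5   5   5   5  10  10  10  15
  4   0   0   0   5   9   9   9  14  14  14  15
  5   0   0   0   5   9   9   9  14  14  14  15
  6   0   6   6   6  11  15  15  15  20  20  20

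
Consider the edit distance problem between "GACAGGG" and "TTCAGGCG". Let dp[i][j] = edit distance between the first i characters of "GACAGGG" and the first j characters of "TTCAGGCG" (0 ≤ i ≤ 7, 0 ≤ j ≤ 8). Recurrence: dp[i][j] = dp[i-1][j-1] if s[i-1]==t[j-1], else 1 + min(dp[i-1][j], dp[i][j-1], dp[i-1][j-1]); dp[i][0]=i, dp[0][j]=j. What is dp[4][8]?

   ''  T  T  C  A  G  G  C  G
''  0  1  2  3  4  5  6  7  8
 G  1  1  2  3  4  4  5  6  7
 A  2  2  2  3  3  4  5  6  7
 C  3  3  3  2  3  4  5  5  6
 A  4  4  4  3  2  3  4  5  6
 G  5  5  5  4  3  2  3  4  5
 G  6  6  6  5  4  3  2  3  4
 G  7  7  7  6  5  4  3  3  3

6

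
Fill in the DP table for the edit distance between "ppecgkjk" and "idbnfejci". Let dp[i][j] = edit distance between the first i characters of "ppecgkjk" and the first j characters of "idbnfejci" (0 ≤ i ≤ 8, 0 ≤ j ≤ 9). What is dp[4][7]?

   ''  i  d  b  n  f  e  j  c  i
''  0  1  2  3  4  5  6  7  8  9
 p  1  1  2  3  4  5  6  7  8  9
 p  2  2  2  3  4  5  6  7  8  9
 e  3  3  3  3  4  5  5  6  7  8
 c  4  4  4  4  4  5  6  6  6  7
 g  5  5  5  5  5  5  6  7  7  7
 k  6  6  6  6  6  6  6  7  8  8
 j  7  7  7  7  7  7  7  6  7  8
 k  8  8  8  8  8  8  8  7  7  8

6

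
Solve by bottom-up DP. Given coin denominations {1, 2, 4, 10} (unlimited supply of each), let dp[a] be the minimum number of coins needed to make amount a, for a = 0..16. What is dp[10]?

 a  0  1  2  3  4  5  6  7  8  9 10 11 12 13 14 15 16
dp  0  1  1  2  1  2  2  3  2  3  1  2  2  3  2  3  3

1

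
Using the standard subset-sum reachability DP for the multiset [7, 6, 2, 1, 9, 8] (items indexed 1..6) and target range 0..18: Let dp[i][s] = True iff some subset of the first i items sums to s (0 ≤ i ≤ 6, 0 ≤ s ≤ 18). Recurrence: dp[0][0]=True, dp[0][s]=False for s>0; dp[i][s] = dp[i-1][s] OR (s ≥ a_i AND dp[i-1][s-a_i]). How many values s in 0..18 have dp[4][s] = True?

13

i\s   0   1   2   3   4   5   6   7   8   9  10  11  12  13  14  15  16  17  18
  0   T   F   F   F   F   F   F   F   F   F   F   F   F   F   F   F   F   F   F
  1   T   F   F   F   F   F   F   T   F   F   F   F   F   F   F   F   F   F   F
  2   T   F   F   F   F   F   T   T   F   F   F   F   F   T   F   F   F   F   F
  3   T   F   T   F   F   F   T   T   T   T   F   F   F   T   F   T   F   F   F
  4   T   T   T   T   F   F   T   T   T   T   T   F   F   T   T   T   T   F   F
  5   T   T   T   T   F   F   T   T   T   T   T   T   T   T   T   T   T   T   T
  6   T   T   T   T   F   F   T   T   T   T   T   T   T   T   T   T   T   T   T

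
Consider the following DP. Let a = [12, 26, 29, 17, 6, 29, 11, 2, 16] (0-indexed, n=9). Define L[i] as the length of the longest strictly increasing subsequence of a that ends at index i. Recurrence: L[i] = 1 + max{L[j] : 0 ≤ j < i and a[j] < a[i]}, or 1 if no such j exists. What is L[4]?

1

   i    0    1    2    3    4    5    6    7    8
a[i]   12   26   29   17    6   29   11    2   16
L[i]    1    2    3    2    1    3    2    1    3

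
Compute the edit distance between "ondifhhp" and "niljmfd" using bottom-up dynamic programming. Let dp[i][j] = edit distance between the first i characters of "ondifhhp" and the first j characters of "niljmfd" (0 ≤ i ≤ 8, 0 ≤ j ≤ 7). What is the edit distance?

7

   ''  n  i  l  j  m  f  d
''  0  1  2  3  4  5  6  7
 o  1  1  2  3  4  5  6  7
 n  2  1  2  3  4  5  6  7
 d  3  2  2  3  4  5  6  6
 i  4  3  2  3  4  5  6  7
 f  5  4  3  3  4  5  5  6
 h  6  5  4  4  4  5  6  6
 h  7  6  5  5  5  5  6  7
 p  8  7  6  6  6  6  6  7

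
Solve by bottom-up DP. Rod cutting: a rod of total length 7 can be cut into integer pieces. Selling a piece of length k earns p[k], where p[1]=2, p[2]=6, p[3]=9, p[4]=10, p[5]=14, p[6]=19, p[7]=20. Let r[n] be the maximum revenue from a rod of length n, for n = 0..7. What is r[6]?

19

   n    0    1    2    3    4    5    6    7
r[n]    0    2    6    9   12   15   19   21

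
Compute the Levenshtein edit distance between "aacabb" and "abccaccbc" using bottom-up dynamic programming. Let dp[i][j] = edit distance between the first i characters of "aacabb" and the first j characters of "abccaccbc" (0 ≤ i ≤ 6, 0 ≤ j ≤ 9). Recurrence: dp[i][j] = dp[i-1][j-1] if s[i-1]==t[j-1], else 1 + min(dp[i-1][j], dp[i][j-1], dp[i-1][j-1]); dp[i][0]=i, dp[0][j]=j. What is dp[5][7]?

4

   ''  a  b  c  c  a  c  c  b  c
''  0  1  2  3  4  5  6  7  8  9
 a  1  0  1  2  3  4  5  6  7  8
 a  2  1  1  2  3  3  4  5  6  7
 c  3  2  2  1  2  3  3  4  5  6
 a  4  3  3  2  2  2  3  4  5  6
 b  5  4  3  3  3  3  3  4  4  5
 b  6  5  4  4  4  4  4  4  4  5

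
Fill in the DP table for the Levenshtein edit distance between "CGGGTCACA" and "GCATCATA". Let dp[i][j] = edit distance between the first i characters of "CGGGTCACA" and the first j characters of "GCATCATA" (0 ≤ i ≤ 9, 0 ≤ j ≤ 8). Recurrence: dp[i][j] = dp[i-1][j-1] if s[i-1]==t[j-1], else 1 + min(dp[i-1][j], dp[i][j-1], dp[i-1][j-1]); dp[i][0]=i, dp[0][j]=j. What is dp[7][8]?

   ''  G  C  A  T  C  A  T  A
''  0  1  2  3  4  5  6  7  8
 C  1  1  1  2  3  4  5  6  7
 G  2  1  2  2  3  4  5  6  7
 G  3  2  2  3  3  4  5  6  7
 G  4  3  3  3  4  4  5  6  7
 T  5  4  4  4  3  4  5  5  6
 C  6  5  4  5  4  3  4  5  6
 A  7  6  5  4  5  4  3  4  5
 C  8  7  6  5  5  5  4  4  5
 A  9  8  7  6  6  6  5  5  4

5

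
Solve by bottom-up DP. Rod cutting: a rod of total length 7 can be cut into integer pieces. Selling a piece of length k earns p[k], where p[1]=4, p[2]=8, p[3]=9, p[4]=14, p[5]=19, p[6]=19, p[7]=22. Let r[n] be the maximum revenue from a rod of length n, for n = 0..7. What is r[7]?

28

   n    0    1    2    3    4    5    6    7
r[n]    0    4    8   12   16   20   24   28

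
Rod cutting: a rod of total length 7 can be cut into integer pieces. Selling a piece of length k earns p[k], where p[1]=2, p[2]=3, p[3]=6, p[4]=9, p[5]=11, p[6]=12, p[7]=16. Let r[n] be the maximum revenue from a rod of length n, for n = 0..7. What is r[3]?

   n    0    1    2    3    4    5    6    7
r[n]    0    2    4    6    9   11   13   16

6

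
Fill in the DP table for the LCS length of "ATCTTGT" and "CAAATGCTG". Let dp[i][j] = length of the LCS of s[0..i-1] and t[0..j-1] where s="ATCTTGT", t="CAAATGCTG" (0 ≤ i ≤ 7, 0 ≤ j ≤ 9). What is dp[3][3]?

1

   ''  C  A  A  A  T  G  C  T  G
''  0  0  0  0  0  0  0  0  0  0
 A  0  0  1  1  1  1  1  1  1  1
 T  0  0  1  1  1  2  2  2  2  2
 C  0  1  1  1  1  2  2  3  3  3
 T  0  1  1  1  1  2  2  3  4  4
 T  0  1  1  1  1  2  2  3  4  4
 G  0  1  1  1  1  2  3  3  4  5
 T  0  1  1  1  1  2  3  3  4  5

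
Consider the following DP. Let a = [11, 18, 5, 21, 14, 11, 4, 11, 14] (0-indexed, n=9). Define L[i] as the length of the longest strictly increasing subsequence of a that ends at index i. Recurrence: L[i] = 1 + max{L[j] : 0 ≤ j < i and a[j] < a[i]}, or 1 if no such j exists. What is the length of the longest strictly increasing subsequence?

   i    0    1    2    3    4    5    6    7    8
a[i]   11   18    5   21   14   11    4   11   14
L[i]    1    2    1    3    2    2    1    2    3

3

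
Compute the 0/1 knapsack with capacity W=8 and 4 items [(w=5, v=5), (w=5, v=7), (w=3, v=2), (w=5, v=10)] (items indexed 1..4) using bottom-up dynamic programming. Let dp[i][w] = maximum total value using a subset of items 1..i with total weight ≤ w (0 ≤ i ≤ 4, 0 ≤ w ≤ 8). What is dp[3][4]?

2

i\w   0   1   2   3   4   5   6   7   8
  0   0   0   0   0   0   0   0   0   0
  1   0   0   0   0   0   5   5   5   5
  2   0   0   0   0   0   7   7   7   7
  3   0   0   0   2   2   7   7   7   9
  4   0   0   0   2   2  10  10  10  12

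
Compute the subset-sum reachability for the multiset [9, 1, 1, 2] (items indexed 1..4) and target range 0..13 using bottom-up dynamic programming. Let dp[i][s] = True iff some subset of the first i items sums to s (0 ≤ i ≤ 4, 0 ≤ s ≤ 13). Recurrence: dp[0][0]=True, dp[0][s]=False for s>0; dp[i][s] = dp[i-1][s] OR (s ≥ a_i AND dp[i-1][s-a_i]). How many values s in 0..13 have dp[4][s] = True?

i\s   0   1   2   3   4   5   6   7   8   9  10  11  12  13
  0   T   F   F   F   F   F   F   F   F   F   F   F   F   F
  1   T   F   F   F   F   F   F   F   F   T   F   F   F   F
  2   T   T   F   F   F   F   F   F   F   T   T   F   F   F
  3   T   T   T   F   F   F   F   F   F   T   T   T   F   F
  4   T   T   T   T   T   F   F   F   F   T   T   T   T   T

10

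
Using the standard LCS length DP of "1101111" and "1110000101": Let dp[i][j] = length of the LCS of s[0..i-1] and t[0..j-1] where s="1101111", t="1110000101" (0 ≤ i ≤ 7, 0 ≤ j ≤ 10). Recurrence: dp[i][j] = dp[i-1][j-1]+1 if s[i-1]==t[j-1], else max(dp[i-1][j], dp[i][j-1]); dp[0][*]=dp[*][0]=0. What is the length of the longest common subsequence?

5

   ''  1  1  1  0  0  0  0  1  0  1
''  0  0  0  0  0  0  0  0  0  0  0
 1  0  1  1  1  1  1  1  1  1  1  1
 1  0  1  2  2  2  2  2  2  2  2  2
 0  0  1  2  2  3  3  3  3  3  3  3
 1  0  1  2  3  3  3  3  3  4  4  4
 1  0  1  2  3  3  3  3  3  4  4  5
 1  0  1  2  3  3  3  3  3  4  4  5
 1  0  1  2  3  3  3  3  3  4  4  5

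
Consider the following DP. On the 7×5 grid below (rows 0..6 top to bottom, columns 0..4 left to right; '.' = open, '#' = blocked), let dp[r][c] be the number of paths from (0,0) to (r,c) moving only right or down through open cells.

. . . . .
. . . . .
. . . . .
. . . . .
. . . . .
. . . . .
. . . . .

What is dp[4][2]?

r\c   0   1   2   3   4
  0   1   1   1   1   1
  1   1   2   3   4   5
  2   1   3   6  10  15
  3   1   4  10  20  35
  4   1   5  15  35  70
  5   1   6  21  56 126
  6   1   7  28  84 210

15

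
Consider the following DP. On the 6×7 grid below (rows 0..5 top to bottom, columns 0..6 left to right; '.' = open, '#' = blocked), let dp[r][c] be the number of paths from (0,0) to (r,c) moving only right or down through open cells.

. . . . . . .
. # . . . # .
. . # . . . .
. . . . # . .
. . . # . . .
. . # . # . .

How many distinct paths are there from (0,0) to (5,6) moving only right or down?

r\c   0   1   2   3   4   5   6
  0   1   1   1   1   1   1   1
  1   1   0   1   2   3   0   1
  2   1   1   0   2   5   5   6
  3   1   2   2   4   0   5  11
  4   1   3   5   0   0   5  16
  5   1   4   0   0   0   5  21

21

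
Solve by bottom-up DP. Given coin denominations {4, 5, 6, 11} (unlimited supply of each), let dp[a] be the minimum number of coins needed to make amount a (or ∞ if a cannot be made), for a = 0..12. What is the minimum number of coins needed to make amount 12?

 a  0  1  2  3  4  5  6  7  8  9 10 11 12
dp  0  -  -  -  1  1  1  -  2  2  2  1  2
(- denotes ∞ / unreachable)

2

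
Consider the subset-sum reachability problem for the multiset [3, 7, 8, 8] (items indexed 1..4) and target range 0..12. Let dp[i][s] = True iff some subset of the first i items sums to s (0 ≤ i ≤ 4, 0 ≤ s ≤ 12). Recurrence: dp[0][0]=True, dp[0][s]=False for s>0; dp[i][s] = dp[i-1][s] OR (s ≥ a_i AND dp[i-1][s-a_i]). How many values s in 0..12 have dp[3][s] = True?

i\s   0   1   2   3   4   5   6   7   8   9  10  11  12
  0   T   F   F   F   F   F   F   F   F   F   F   F   F
  1   T   F   F   T   F   F   F   F   F   F   F   F   F
  2   T   F   F   T   F   F   F   T   F   F   T   F   F
  3   T   F   F   T   F   F   F   T   T   F   T   T   F
  4   T   F   F   T   F   F   F   T   T   F   T   T   F

6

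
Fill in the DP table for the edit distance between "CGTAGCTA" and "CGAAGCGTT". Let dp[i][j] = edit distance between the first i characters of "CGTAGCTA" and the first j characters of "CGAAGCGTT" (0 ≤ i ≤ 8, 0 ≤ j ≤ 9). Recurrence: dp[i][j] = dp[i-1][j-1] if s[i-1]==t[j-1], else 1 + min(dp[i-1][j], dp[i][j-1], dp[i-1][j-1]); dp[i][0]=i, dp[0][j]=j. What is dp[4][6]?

3

   ''  C  G  A  A  G  C  G  T  T
''  0  1  2  3  4  5  6  7  8  9
 C  1  0  1  2  3  4  5  6  7  8
 G  2  1  0  1  2  3  4  5  6  7
 T  3  2  1  1  2  3  4  5  5  6
 A  4  3  2  1  1  2  3  4  5  6
 G  5  4  3  2  2  1  2  3  4  5
 C  6  5  4  3  3  2  1  2  3  4
 T  7  6  5  4  4  3  2  2  2  3
 A  8  7  6  5  4  4  3  3  3  3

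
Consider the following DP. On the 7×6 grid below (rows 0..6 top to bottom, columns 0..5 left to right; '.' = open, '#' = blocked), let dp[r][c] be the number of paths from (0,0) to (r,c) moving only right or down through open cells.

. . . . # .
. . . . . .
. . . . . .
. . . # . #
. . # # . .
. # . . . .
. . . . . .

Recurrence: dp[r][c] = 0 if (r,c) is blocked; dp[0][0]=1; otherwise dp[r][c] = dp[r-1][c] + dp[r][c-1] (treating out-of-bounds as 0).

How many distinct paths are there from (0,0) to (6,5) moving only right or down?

r\c   0   1   2   3   4   5
  0   1   1   1   1   0   0
  1   1   2   3   4   4   4
  2   1   3   6  10  14  18
  3   1   4  10   0  14   0
  4   1   5   0   0  14  14
  5   1   0   0   0  14  28
  6   1   1   1   1  15  43

43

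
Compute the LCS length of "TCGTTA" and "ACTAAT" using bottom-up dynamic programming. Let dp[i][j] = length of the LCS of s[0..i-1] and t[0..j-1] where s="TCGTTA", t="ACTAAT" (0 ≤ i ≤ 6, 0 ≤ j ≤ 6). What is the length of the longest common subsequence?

   ''  A  C  T  A  A  T
''  0  0  0  0  0  0  0
 T  0  0  0  1  1  1  1
 C  0  0  1  1  1  1  1
 G  0  0  1  1  1  1  1
 T  0  0  1  2  2  2  2
 T  0  0  1  2  2  2  3
 A  0  1  1  2  3  3  3

3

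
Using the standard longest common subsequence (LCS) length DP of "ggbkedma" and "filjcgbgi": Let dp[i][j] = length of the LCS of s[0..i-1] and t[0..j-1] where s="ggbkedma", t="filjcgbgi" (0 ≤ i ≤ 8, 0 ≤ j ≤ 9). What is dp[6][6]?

1

   ''  f  i  l  j  c  g  b  g  i
''  0  0  0  0  0  0  0  0  0  0
 g  0  0  0  0  0  0  1  1  1  1
 g  0  0  0  0  0  0  1  1  2  2
 b  0  0  0  0  0  0  1  2  2  2
 k  0  0  0  0  0  0  1  2  2  2
 e  0  0  0  0  0  0  1  2  2  2
 d  0  0  0  0  0  0  1  2  2  2
 m  0  0  0  0  0  0  1  2  2  2
 a  0  0  0  0  0  0  1  2  2  2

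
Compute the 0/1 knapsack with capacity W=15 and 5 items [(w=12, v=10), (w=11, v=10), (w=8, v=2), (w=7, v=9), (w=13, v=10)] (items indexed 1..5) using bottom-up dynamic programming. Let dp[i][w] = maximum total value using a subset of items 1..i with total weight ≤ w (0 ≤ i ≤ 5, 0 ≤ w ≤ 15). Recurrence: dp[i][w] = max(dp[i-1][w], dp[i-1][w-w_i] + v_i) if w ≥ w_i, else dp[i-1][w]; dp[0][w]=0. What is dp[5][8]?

9

i\w   0   1   2   3   4   5   6   7   8   9  10  11  12  13  14  15
  0   0   0   0   0   0   0   0   0   0   0   0   0   0   0   0   0
  1   0   0   0   0   0   0   0   0   0   0   0   0  10  10  10  10
  2   0   0   0   0   0   0   0   0   0   0   0  10  10  10  10  10
  3   0   0   0   0   0   0   0   0   2   2   2  10  10  10  10  10
  4   0   0   0   0   0   0   0   9   9   9   9  10  10  10  10  11
  5   0   0   0   0   0   0   0   9   9   9   9  10  10  10  10  11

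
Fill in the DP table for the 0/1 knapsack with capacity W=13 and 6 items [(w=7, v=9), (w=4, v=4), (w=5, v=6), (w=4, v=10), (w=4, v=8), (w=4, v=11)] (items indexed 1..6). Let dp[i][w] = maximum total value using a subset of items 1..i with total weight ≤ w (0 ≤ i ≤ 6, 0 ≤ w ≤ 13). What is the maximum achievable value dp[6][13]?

29

i\w   0   1   2   3   4   5   6   7   8   9  10  11  12  13
  0   0   0   0   0   0   0   0   0   0   0   0   0   0   0
  1   0   0   0   0   0   0   0   9   9   9   9   9   9   9
  2   0   0   0   0   4   4   4   9   9   9   9  13  13  13
  3   0   0   0   0   4   6   6   9   9  10  10  13  15  15
  4   0   0   0   0  10  10  10  10  14  16  16  19  19  20
  5   0   0   0   0  10  10  10  10  18  18  18  19  22  24
  6   0   0   0   0  11  11  11  11  21  21  21  21  29  29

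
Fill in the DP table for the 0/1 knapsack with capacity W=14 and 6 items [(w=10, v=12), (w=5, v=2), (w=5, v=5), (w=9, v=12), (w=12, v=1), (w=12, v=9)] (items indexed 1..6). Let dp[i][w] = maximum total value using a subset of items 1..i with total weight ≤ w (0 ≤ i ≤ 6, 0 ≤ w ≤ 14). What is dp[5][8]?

i\w   0   1   2   3   4   5   6   7   8   9  10  11  12  13  14
  0   0   0   0   0   0   0   0   0   0   0   0   0   0   0   0
  1   0   0   0   0   0   0   0   0   0   0  12  12  12  12  12
  2   0   0   0   0   0   2   2   2   2   2  12  12  12  12  12
  3   0   0   0   0   0   5   5   5   5   5  12  12  12  12  12
  4   0   0   0   0   0   5   5   5   5  12  12  12  12  12  17
  5   0   0   0   0   0   5   5   5   5  12  12  12  12  12  17
  6   0   0   0   0   0   5   5   5   5  12  12  12  12  12  17

5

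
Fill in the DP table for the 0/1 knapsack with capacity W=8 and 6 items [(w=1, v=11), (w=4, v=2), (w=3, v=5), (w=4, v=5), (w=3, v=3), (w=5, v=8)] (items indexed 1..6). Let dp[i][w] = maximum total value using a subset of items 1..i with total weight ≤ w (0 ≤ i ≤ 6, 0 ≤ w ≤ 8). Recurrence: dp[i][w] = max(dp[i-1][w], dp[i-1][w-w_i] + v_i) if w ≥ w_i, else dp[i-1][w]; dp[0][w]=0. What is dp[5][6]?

i\w   0   1   2   3   4   5   6   7   8
  0   0   0   0   0   0   0   0   0   0
  1   0  11  11  11  11  11  11  11  11
  2   0  11  11  11  11  13  13  13  13
  3   0  11  11  11  16  16  16  16  18
  4   0  11  11  11  16  16  16  16  21
  5   0  11  11  11  16  16  16  19  21
  6   0  11  11  11  16  16  19  19  21

16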